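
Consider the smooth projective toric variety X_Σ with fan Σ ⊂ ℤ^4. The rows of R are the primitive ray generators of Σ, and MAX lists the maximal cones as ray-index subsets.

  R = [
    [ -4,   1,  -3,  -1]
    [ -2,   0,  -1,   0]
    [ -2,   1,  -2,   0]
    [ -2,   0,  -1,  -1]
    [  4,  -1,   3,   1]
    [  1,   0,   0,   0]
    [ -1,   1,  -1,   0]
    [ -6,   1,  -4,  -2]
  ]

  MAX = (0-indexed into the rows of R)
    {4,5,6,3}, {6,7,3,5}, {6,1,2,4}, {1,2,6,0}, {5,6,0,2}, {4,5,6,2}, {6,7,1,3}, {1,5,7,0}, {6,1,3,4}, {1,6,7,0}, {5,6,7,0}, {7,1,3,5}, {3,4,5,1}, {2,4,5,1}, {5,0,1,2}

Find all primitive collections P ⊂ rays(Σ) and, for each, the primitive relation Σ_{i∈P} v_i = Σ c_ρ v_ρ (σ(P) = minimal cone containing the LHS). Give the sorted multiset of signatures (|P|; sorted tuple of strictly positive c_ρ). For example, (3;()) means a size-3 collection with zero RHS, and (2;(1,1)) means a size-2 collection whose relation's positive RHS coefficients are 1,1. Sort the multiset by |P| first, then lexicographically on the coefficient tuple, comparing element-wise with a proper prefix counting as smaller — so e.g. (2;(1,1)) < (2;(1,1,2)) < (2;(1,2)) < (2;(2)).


6 minimal non-faces of Δ(Σ) (on 8 rays):

  • {0,4}:  v_{0} + v_{4} = 0  ⇒ sig = (2;())
  • {0,3}:  v_{0} + v_{3} = v_{7}  ⇒ sig = (2;(1))
  • {2,3}:  v_{2} + v_{3} = v_{0}  ⇒ sig = (2;(1))
  • {4,7}:  v_{4} + v_{7} = v_{3}  ⇒ sig = (2;(1))
  • {2,7}:  v_{2} + v_{7} = 2·v_{0}  ⇒ sig = (2;(2))
  • {1,5,6}:  v_{1} + v_{5} + v_{6} = v_{2}  ⇒ sig = (3;(1))

Hence PRS(X_Σ) =
[(2;()), (2;(1)), (2;(1)), (2;(1)), (2;(2)), (3;(1))]


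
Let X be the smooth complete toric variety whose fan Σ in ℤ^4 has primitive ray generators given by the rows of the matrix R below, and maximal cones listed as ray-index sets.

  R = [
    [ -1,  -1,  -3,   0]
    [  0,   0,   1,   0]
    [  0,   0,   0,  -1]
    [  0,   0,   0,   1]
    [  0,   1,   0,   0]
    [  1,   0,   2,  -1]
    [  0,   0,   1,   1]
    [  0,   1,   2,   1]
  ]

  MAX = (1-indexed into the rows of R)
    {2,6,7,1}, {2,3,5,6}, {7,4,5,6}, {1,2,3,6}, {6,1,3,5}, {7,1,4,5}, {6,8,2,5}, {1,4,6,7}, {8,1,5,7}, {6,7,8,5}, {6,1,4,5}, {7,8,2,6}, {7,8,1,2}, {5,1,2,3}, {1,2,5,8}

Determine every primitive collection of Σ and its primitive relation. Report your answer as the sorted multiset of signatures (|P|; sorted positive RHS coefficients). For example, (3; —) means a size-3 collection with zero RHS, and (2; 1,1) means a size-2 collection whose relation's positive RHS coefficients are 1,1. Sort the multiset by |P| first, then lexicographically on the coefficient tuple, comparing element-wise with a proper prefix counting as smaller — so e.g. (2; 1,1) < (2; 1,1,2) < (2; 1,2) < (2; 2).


Δ(Σ) — 8 vertices, 9 min non-faces:

  P={3,4}:  v_{3} + v_{4} = 0 ; sig = (2; —)
  P={2,4}:  v_{2} + v_{4} = v_{7} ; sig = (2; 1)
  P={3,7}:  v_{3} + v_{7} = v_{2} ; sig = (2; 1)
  P={3,8}:  v_{3} + v_{8} = 2·v_{2} + v_{5} ; sig = (2; 1,2)
  P={4,8}:  v_{4} + v_{8} = v_{5} + 2·v_{7} ; sig = (2; 1,2)
  P={1,6,8}:  v_{1} + v_{6} + v_{8} = v_{2} ; sig = (3; 1)
  P={2,5,7}:  v_{2} + v_{5} + v_{7} = v_{8} ; sig = (3; 1)
  P={1,5,6,7}:  v_{1} + v_{5} + v_{6} + v_{7} = 0 ; sig = (4; —)
  P={1,2,5,6}:  v_{1} + v_{2} + v_{5} + v_{6} = v_{3} ; sig = (4; 1)

Hence PRS(X_Σ) =
[(2; —), (2; 1), (2; 1), (2; 1,2), (2; 1,2), (3; 1), (3; 1), (4; —), (4; 1)]


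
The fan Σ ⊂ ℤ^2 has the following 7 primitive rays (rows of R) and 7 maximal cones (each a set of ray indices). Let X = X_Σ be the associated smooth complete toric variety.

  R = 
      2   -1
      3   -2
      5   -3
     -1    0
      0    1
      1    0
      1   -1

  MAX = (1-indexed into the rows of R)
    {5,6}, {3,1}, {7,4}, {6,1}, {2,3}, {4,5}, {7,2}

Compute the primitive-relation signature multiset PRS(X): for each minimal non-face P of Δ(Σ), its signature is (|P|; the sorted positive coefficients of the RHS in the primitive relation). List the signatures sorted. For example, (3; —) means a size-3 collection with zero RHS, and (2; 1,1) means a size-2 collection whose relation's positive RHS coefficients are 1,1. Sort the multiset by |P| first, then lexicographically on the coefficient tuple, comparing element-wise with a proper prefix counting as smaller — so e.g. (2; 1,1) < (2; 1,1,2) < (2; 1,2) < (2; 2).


The 14 primitive collections of Σ (r=7, n=2):

  P={4,6}:  v_{4} + v_{6} = 0  so sig = (2; —)
  P={1,2}:  v_{1} + v_{2} = v_{3}  so sig = (2; 1)
  P={1,4}:  v_{1} + v_{4} = v_{7}  so sig = (2; 1)
  P={1,7}:  v_{1} + v_{7} = v_{2}  so sig = (2; 1)
  P={5,7}:  v_{5} + v_{7} = v_{6}  so sig = (2; 1)
  P={6,7}:  v_{6} + v_{7} = v_{1}  so sig = (2; 1)
  P={2,5}:  v_{2} + v_{5} = v_{1} + v_{6}  so sig = (2; 1,1)
  P={3,4}:  v_{3} + v_{4} = v_{2} + v_{7}  so sig = (2; 1,1)
  P={3,5}:  v_{3} + v_{5} = 2·v_{1} + v_{6}  so sig = (2; 1,2)
  P={1,5}:  v_{1} + v_{5} = 2·v_{6}  so sig = (2; 2)
  P={2,4}:  v_{2} + v_{4} = 2·v_{7}  so sig = (2; 2)
  P={2,6}:  v_{2} + v_{6} = 2·v_{1}  so sig = (2; 2)
  P={3,7}:  v_{3} + v_{7} = 2·v_{2}  so sig = (2; 2)
  P={3,6}:  v_{3} + v_{6} = 3·v_{1}  so sig = (2; 3)

Sorted signature multiset PRS(X):
    (2; —)
    (2; 1)
    (2; 1)
    (2; 1)
    (2; 1)
    (2; 1)
    (2; 1,1)
    (2; 1,1)
    (2; 1,2)
    (2; 2)
    (2; 2)
    (2; 2)
    (2; 2)
    (2; 3)


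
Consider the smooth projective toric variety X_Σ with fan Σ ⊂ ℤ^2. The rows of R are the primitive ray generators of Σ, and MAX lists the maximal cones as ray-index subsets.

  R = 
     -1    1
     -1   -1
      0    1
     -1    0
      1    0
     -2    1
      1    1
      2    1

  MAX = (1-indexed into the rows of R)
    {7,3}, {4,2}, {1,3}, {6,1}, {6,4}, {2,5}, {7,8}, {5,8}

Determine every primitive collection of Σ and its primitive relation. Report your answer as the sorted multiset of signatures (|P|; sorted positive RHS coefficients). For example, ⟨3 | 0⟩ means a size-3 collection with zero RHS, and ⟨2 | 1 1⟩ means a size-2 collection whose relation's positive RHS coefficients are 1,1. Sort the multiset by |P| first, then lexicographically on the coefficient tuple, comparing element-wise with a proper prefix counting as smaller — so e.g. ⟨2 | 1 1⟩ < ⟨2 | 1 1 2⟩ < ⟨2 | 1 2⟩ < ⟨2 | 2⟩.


20 minimal non-faces of Δ(Σ) (on 8 rays):

  • {2,7}:  v_{2} + v_{7} = 0 ; sig = ⟨2 | 0⟩
  • {4,5}:  v_{4} + v_{5} = 0 ; sig = ⟨2 | 0⟩
  • {1,4}:  v_{1} + v_{4} = v_{6} ; sig = ⟨2 | 1⟩
  • {1,5}:  v_{1} + v_{5} = v_{3} ; sig = ⟨2 | 1⟩
  • {2,3}:  v_{2} + v_{3} = v_{4} ; sig = ⟨2 | 1⟩
  • {2,8}:  v_{2} + v_{8} = v_{5} ; sig = ⟨2 | 1⟩
  • {3,4}:  v_{3} + v_{4} = v_{1} ; sig = ⟨2 | 1⟩
  • {3,5}:  v_{3} + v_{5} = v_{7} ; sig = ⟨2 | 1⟩
  • {4,7}:  v_{4} + v_{7} = v_{3} ; sig = ⟨2 | 1⟩
  • {4,8}:  v_{4} + v_{8} = v_{7} ; sig = ⟨2 | 1⟩
  • {5,6}:  v_{5} + v_{6} = v_{1} ; sig = ⟨2 | 1⟩
  • {5,7}:  v_{5} + v_{7} = v_{8} ; sig = ⟨2 | 1⟩
  • {1,8}:  v_{1} + v_{8} = v_{3} + v_{7} ; sig = ⟨2 | 1 1⟩
  • {6,7}:  v_{6} + v_{7} = v_{1} + v_{3} ; sig = ⟨2 | 1 1⟩
  • {1,2}:  v_{1} + v_{2} = 2·v_{4} ; sig = ⟨2 | 2⟩
  • {1,7}:  v_{1} + v_{7} = 2·v_{3} ; sig = ⟨2 | 2⟩
  • {3,6}:  v_{3} + v_{6} = 2·v_{1} ; sig = ⟨2 | 2⟩
  • {3,8}:  v_{3} + v_{8} = 2·v_{7} ; sig = ⟨2 | 2⟩
  • {6,8}:  v_{6} + v_{8} = 2·v_{3} ; sig = ⟨2 | 2⟩
  • {2,6}:  v_{2} + v_{6} = 3·v_{4} ; sig = ⟨2 | 3⟩

Hence PRS(X_Σ) =
    |P|=2: 20 collections, coeffs (), (), (1), (1), (1), (1), (1), (1), (1), (1), (1), (1), (1,1), (1,1), (2), (2), (2), (2), (2), (3)


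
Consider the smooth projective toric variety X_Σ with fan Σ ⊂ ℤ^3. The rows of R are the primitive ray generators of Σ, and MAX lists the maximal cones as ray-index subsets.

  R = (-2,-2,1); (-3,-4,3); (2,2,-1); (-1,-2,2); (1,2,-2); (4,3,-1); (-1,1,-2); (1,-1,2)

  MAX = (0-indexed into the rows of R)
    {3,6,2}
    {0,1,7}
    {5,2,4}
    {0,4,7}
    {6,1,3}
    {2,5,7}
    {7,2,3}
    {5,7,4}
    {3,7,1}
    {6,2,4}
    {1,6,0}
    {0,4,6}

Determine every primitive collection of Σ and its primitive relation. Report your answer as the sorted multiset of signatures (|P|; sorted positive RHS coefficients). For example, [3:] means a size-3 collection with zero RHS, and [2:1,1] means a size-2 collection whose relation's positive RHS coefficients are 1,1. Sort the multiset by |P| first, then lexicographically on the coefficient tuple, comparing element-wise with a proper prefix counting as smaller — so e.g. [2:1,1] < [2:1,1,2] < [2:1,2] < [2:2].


|primitive collections| = 11. Relations:

  • {0,2}:  v_{0} + v_{2} = 0  →  sig = [2:]
  • {3,4}:  v_{3} + v_{4} = 0  →  sig = [2:]
  • {6,7}:  v_{6} + v_{7} = 0  →  sig = [2:]
  • {0,3}:  v_{0} + v_{3} = v_{1}  →  sig = [2:1]
  • {1,2}:  v_{1} + v_{2} = v_{3}  →  sig = [2:1]
  • {1,4}:  v_{1} + v_{4} = v_{0}  →  sig = [2:1]
  • {1,5}:  v_{1} + v_{5} = v_{7}  →  sig = [2:1]
  • {0,5}:  v_{0} + v_{5} = v_{4} + v_{7}  →  sig = [2:1,1]
  • {3,5}:  v_{3} + v_{5} = v_{2} + v_{7}  →  sig = [2:1,1]
  • {5,6}:  v_{5} + v_{6} = v_{2} + v_{4}  →  sig = [2:1,1]
  • {2,4,7}:  v_{2} + v_{4} + v_{7} = v_{5}  →  sig = [3:1]

Signatures (|P|; sorted positive RHS coefficients), sorted:
    |P|=2: 10 collections, coeffs (), (), (), (1), (1), (1), (1), (1,1), (1,1), (1,1)
    |P|=3: 1 collection, coeffs (1)


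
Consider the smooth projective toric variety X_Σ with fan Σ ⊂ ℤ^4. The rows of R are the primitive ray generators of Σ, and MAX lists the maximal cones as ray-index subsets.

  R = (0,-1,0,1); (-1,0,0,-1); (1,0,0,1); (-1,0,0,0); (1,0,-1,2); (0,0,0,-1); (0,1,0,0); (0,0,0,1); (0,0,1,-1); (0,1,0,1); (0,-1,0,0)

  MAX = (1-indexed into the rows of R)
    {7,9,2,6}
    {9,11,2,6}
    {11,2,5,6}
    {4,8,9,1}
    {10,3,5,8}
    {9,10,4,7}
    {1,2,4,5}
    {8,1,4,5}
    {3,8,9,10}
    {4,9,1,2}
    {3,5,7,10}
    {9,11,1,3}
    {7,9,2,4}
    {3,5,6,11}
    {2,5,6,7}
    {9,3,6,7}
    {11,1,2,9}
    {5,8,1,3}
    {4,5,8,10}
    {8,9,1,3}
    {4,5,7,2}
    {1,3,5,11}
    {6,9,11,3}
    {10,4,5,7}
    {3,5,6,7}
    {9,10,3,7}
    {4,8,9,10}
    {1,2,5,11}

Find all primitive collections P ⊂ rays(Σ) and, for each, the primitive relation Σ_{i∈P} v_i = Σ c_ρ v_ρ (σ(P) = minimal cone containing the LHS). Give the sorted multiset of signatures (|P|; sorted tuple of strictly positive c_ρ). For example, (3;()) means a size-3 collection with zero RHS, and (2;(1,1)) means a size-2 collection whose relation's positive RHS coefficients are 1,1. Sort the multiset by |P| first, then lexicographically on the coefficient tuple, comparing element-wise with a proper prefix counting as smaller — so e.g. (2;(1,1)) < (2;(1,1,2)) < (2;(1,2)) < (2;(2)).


Minimal non-faces — 16 found among 11 rays, 28 max cones:

  P = {2,3}:  v_{2} + v_{3} = 0  ⇒ sig = (2;())
  P = {6,8}:  v_{6} + v_{8} = 0  ⇒ sig = (2;())
  P = {7,11}:  v_{7} + v_{11} = 0  ⇒ sig = (2;())
  P = {1,6}:  v_{1} + v_{6} = v_{11}  ⇒ sig = (2;(1))
  P = {1,7}:  v_{1} + v_{7} = v_{8}  ⇒ sig = (2;(1))
  P = {2,8}:  v_{2} + v_{8} = v_{4}  ⇒ sig = (2;(1))
  P = {3,4}:  v_{3} + v_{4} = v_{8}  ⇒ sig = (2;(1))
  P = {4,6}:  v_{4} + v_{6} = v_{2}  ⇒ sig = (2;(1))
  P = {5,9}:  v_{5} + v_{9} = v_{3}  ⇒ sig = (2;(1))
  P = {6,10}:  v_{6} + v_{10} = v_{7}  ⇒ sig = (2;(1))
  P = {7,8}:  v_{7} + v_{8} = v_{10}  ⇒ sig = (2;(1))
  P = {8,11}:  v_{8} + v_{11} = v_{1}  ⇒ sig = (2;(1))
  P = {10,11}:  v_{10} + v_{11} = v_{8}  ⇒ sig = (2;(1))
  P = {2,10}:  v_{2} + v_{10} = v_{4} + v_{7}  ⇒ sig = (2;(1,1))
  P = {4,11}:  v_{4} + v_{11} = v_{1} + v_{2}  ⇒ sig = (2;(1,1))
  P = {1,10}:  v_{1} + v_{10} = 2·v_{8}  ⇒ sig = (2;(2))

Hence PRS(X_Σ) =
    |P|=2: 16 collections, coeffs (), (), (), (1), (1), (1), (1), (1), (1), (1), (1), (1), (1), (1,1), (1,1), (2)


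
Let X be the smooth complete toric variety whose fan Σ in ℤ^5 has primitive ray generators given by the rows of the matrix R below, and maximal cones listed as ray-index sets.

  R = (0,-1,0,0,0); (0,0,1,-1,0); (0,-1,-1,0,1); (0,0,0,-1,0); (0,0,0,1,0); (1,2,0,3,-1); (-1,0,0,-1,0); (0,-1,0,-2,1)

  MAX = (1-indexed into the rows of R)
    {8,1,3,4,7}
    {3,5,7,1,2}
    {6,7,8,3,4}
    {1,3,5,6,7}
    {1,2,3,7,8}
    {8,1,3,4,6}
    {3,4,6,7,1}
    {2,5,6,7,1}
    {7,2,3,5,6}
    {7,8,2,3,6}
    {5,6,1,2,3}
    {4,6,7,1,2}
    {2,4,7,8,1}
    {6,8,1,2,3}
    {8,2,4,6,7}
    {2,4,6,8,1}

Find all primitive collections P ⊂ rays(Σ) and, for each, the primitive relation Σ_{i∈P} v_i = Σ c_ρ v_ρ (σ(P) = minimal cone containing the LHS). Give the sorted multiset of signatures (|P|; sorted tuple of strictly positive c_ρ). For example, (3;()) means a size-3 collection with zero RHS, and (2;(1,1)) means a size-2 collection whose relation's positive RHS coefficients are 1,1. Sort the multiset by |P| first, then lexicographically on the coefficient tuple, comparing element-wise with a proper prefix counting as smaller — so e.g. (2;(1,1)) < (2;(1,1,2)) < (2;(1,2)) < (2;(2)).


Σ has 5 primitive collections:

  {4,5}:  v_{4} + v_{5} = 0  so sig = (2;())
  {5,8}:  v_{5} + v_{8} = v_{2} + v_{3}  so sig = (2;(1,1))
  {2,3,4}:  v_{2} + v_{3} + v_{4} = v_{8}  so sig = (3;(1))
  {1,6,7,8}:  v_{1} + v_{6} + v_{7} + v_{8} = 0  so sig = (4;())
  {1,2,3,6,7}:  v_{1} + v_{2} + v_{3} + v_{6} + v_{7} = v_{5}  so sig = (5;(1))

so the primitive-relation signature multiset is
{ (2;()),  (2;(1,1)),  (3;(1)),  (4;()),  (5;(1)) }


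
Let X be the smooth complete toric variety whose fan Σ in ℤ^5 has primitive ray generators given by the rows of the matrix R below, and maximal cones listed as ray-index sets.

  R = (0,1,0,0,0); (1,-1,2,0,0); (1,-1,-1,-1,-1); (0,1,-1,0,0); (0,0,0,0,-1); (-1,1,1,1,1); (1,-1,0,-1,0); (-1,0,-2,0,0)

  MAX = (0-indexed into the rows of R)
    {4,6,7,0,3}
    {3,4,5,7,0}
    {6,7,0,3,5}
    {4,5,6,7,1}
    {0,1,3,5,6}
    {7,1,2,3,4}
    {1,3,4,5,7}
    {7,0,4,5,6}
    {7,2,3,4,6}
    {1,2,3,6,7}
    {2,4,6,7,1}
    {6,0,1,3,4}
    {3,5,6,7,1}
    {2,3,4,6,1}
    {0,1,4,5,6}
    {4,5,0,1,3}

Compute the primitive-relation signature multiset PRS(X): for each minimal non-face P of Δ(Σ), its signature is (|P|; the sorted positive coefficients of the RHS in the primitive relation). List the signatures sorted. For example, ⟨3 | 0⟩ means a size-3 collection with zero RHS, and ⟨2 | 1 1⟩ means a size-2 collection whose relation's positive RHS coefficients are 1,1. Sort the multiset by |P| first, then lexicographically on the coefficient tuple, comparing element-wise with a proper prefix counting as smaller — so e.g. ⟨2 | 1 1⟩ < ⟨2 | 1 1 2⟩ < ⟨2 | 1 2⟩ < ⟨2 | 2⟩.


|primitive collections| = 5. Relations:

  {2,5}:  v_{2} + v_{5} = 0 ; sig = ⟨2 | 0⟩
  {0,2}:  v_{0} + v_{2} = v_{3} + v_{4} + v_{6} ; sig = ⟨2 | 1 1 1⟩
  {0,1,7}:  v_{0} + v_{1} + v_{7} = 0 ; sig = ⟨3 | 0⟩
  {3,4,5,6}:  v_{3} + v_{4} + v_{5} + v_{6} = v_{0} ; sig = ⟨4 | 1⟩
  {1,3,4,6,7}:  v_{1} + v_{3} + v_{4} + v_{6} + v_{7} = v_{2} ; sig = ⟨5 | 1⟩

Signatures (|P|; sorted positive RHS coefficients), sorted:
{ ⟨2 | 0⟩,  ⟨2 | 1 1 1⟩,  ⟨3 | 0⟩,  ⟨4 | 1⟩,  ⟨5 | 1⟩ }


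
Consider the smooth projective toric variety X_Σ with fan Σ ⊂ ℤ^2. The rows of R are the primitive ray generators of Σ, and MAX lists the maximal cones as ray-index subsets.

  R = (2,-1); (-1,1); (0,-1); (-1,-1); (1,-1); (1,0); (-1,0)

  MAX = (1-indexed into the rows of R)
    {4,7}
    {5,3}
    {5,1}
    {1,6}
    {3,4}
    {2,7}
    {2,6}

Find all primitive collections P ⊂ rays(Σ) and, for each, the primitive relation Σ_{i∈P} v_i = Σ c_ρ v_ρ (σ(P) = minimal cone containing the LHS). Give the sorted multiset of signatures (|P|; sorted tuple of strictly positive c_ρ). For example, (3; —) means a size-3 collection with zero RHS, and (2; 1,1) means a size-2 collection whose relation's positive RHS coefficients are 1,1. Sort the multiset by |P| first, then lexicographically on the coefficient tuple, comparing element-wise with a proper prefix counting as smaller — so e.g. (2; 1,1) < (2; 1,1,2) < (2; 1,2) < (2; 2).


14 collections generate NE(X_Σ); each relation:

  P={2,5}:  v_{2} + v_{5} = 0  so sig = (2; —)
  P={6,7}:  v_{6} + v_{7} = 0  so sig = (2; —)
  P={1,2}:  v_{1} + v_{2} = v_{6}  so sig = (2; 1)
  P={1,7}:  v_{1} + v_{7} = v_{5}  so sig = (2; 1)
  P={2,3}:  v_{2} + v_{3} = v_{7}  so sig = (2; 1)
  P={3,6}:  v_{3} + v_{6} = v_{5}  so sig = (2; 1)
  P={3,7}:  v_{3} + v_{7} = v_{4}  so sig = (2; 1)
  P={4,6}:  v_{4} + v_{6} = v_{3}  so sig = (2; 1)
  P={5,6}:  v_{5} + v_{6} = v_{1}  so sig = (2; 1)
  P={5,7}:  v_{5} + v_{7} = v_{3}  so sig = (2; 1)
  P={1,4}:  v_{1} + v_{4} = v_{3} + v_{5}  so sig = (2; 1,1)
  P={1,3}:  v_{1} + v_{3} = 2·v_{5}  so sig = (2; 2)
  P={2,4}:  v_{2} + v_{4} = 2·v_{7}  so sig = (2; 2)
  P={4,5}:  v_{4} + v_{5} = 2·v_{3}  so sig = (2; 2)

so the primitive-relation signature multiset is
{ (2; —) ×2,  (2; 1) ×8,  (2; 1,1),  (2; 2) ×3 }


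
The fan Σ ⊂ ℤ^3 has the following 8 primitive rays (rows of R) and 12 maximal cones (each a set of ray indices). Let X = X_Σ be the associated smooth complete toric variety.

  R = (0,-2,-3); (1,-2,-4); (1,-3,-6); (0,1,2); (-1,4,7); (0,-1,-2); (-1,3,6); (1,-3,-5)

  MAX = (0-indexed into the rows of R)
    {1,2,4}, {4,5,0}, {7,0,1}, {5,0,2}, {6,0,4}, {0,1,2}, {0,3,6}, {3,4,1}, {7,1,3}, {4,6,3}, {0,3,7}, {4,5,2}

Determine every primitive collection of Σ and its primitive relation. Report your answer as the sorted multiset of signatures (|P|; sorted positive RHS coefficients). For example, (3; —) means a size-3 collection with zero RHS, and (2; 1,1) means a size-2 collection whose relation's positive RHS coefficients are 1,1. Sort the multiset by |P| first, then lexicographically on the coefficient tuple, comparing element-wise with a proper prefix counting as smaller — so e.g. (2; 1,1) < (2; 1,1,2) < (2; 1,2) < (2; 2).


The 14 primitive collections of Σ (r=8, n=3):

  P={2,6}:  v_{2} + v_{6} = 0  ⇒ sig = (2; —)
  P={3,5}:  v_{3} + v_{5} = 0  ⇒ sig = (2; —)
  P={1,5}:  v_{1} + v_{5} = v_{2}  ⇒ sig = (2; 1)
  P={1,6}:  v_{1} + v_{6} = v_{3}  ⇒ sig = (2; 1)
  P={2,3}:  v_{2} + v_{3} = v_{1}  ⇒ sig = (2; 1)
  P={4,7}:  v_{4} + v_{7} = v_{3}  ⇒ sig = (2; 1)
  P={5,6}:  v_{5} + v_{6} = v_{0} + v_{4}  ⇒ sig = (2; 1,1)
  P={5,7}:  v_{5} + v_{7} = v_{0} + v_{1}  ⇒ sig = (2; 1,1)
  P={2,7}:  v_{2} + v_{7} = v_{0} + 2·v_{1}  ⇒ sig = (2; 1,2)
  P={6,7}:  v_{6} + v_{7} = v_{0} + 2·v_{3}  ⇒ sig = (2; 1,2)
  P={0,1,4}:  v_{0} + v_{1} + v_{4} = 0  ⇒ sig = (3; —)
  P={0,1,3}:  v_{0} + v_{1} + v_{3} = v_{7}  ⇒ sig = (3; 1)
  P={0,2,4}:  v_{0} + v_{2} + v_{4} = v_{5}  ⇒ sig = (3; 1)
  P={0,3,4}:  v_{0} + v_{3} + v_{4} = v_{6}  ⇒ sig = (3; 1)

Hence PRS(X_Σ) =
[(2; —), (2; —), (2; 1), (2; 1), (2; 1), (2; 1), (2; 1,1), (2; 1,1), (2; 1,2), (2; 1,2), (3; —), (3; 1), (3; 1), (3; 1)]


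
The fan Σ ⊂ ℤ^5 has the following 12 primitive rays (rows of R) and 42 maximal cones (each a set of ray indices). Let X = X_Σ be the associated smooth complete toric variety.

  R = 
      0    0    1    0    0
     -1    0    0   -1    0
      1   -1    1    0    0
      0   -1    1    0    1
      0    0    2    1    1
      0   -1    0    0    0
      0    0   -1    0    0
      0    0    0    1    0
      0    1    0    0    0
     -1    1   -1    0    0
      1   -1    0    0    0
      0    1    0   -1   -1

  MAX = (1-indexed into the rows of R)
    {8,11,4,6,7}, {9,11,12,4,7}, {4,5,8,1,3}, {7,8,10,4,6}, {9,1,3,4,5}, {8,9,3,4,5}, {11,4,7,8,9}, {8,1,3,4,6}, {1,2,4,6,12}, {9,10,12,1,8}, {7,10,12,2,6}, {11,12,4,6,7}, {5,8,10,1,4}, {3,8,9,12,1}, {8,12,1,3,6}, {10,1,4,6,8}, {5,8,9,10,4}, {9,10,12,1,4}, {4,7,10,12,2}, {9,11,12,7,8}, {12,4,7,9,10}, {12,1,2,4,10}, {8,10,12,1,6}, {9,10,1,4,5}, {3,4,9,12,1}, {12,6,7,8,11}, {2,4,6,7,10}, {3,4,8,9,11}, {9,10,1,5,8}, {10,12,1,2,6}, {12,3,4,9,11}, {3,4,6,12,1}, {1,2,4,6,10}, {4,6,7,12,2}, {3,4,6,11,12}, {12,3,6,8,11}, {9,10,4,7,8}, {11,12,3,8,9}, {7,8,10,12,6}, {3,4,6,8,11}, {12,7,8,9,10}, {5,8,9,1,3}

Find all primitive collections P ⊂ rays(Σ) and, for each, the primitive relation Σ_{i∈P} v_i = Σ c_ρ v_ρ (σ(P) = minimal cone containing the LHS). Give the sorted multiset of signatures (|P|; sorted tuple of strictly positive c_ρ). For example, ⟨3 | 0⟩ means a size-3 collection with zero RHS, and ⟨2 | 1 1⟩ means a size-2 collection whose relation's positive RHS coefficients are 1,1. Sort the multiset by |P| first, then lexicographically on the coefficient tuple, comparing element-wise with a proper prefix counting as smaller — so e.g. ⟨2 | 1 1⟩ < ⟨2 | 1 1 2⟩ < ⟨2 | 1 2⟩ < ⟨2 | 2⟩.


18 collections generate NE(X_Σ); each relation:

  • {1,7}:  v_{1} + v_{7} = 0  so sig = ⟨2 | 0⟩
  • {3,10}:  v_{3} + v_{10} = 0  so sig = ⟨2 | 0⟩
  • {6,9}:  v_{6} + v_{9} = 0  so sig = ⟨2 | 0⟩
  • {1,11}:  v_{1} + v_{11} = v_{3}  so sig = ⟨2 | 1⟩
  • {3,7}:  v_{3} + v_{7} = v_{11}  so sig = ⟨2 | 1⟩
  • {10,11}:  v_{10} + v_{11} = v_{7}  so sig = ⟨2 | 1⟩
  • {2,3}:  v_{2} + v_{3} = v_{4} + v_{6} + v_{12}  so sig = ⟨2 | 1 1 1⟩
  • {2,8}:  v_{2} + v_{8} = v_{1} + v_{6} + v_{10}  so sig = ⟨2 | 1 1 1⟩
  • {2,9}:  v_{2} + v_{9} = v_{4} + v_{10} + v_{12}  so sig = ⟨2 | 1 1 1⟩
  • {5,6}:  v_{5} + v_{6} = v_{1} + v_{4} + v_{8}  so sig = ⟨2 | 1 1 1⟩
  • {5,7}:  v_{5} + v_{7} = v_{4} + v_{8} + v_{9}  so sig = ⟨2 | 1 1 1⟩
  • {2,11}:  v_{2} + v_{11} = v_{4} + v_{6} + v_{7} + v_{12}  so sig = ⟨2 | 1 1 1 1⟩
  • {5,11}:  v_{5} + v_{11} = v_{3} + v_{4} + v_{8} + v_{9}  so sig = ⟨2 | 1 1 1 1⟩
  • {2,5}:  v_{2} + v_{5} = 2·v_{1} + v_{4} + v_{10}  so sig = ⟨2 | 1 1 2⟩
  • {5,12}:  v_{5} + v_{12} = 2·v_{1} + v_{9}  so sig = ⟨2 | 1 2⟩
  • {4,8,12}:  v_{4} + v_{8} + v_{12} = v_{1}  so sig = ⟨3 | 1⟩
  • {1,4,8,9}:  v_{1} + v_{4} + v_{8} + v_{9} = v_{5}  so sig = ⟨4 | 1⟩
  • {4,6,10,12}:  v_{4} + v_{6} + v_{10} + v_{12} = v_{2}  so sig = ⟨4 | 1⟩

Signatures (|P|; sorted positive RHS coefficients), sorted:
    ⟨2 | 0⟩
    ⟨2 | 0⟩
    ⟨2 | 0⟩
    ⟨2 | 1⟩
    ⟨2 | 1⟩
    ⟨2 | 1⟩
    ⟨2 | 1 1 1⟩
    ⟨2 | 1 1 1⟩
    ⟨2 | 1 1 1⟩
    ⟨2 | 1 1 1⟩
    ⟨2 | 1 1 1⟩
    ⟨2 | 1 1 1 1⟩
    ⟨2 | 1 1 1 1⟩
    ⟨2 | 1 1 2⟩
    ⟨2 | 1 2⟩
    ⟨3 | 1⟩
    ⟨4 | 1⟩
    ⟨4 | 1⟩


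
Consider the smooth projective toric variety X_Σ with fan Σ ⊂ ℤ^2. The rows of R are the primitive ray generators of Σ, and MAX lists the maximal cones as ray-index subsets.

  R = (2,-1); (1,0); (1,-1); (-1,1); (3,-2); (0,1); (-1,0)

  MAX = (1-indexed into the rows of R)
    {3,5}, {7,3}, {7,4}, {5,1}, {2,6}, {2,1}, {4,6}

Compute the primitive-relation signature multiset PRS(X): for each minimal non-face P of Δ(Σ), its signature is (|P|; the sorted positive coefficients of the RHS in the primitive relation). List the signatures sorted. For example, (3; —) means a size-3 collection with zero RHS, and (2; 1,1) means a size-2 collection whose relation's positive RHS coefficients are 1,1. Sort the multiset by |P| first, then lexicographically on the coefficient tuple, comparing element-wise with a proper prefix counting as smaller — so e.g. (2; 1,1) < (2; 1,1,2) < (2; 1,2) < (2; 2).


14 minimal non-faces of Δ(Σ) (on 7 rays):

  P = {2,7}:  v_{2} + v_{7} = 0  ⟹  sig = (2; —)
  P = {3,4}:  v_{3} + v_{4} = 0  ⟹  sig = (2; —)
  P = {1,3}:  v_{1} + v_{3} = v_{5}  ⟹  sig = (2; 1)
  P = {1,4}:  v_{1} + v_{4} = v_{2}  ⟹  sig = (2; 1)
  P = {1,7}:  v_{1} + v_{7} = v_{3}  ⟹  sig = (2; 1)
  P = {2,3}:  v_{2} + v_{3} = v_{1}  ⟹  sig = (2; 1)
  P = {2,4}:  v_{2} + v_{4} = v_{6}  ⟹  sig = (2; 1)
  P = {3,6}:  v_{3} + v_{6} = v_{2}  ⟹  sig = (2; 1)
  P = {4,5}:  v_{4} + v_{5} = v_{1}  ⟹  sig = (2; 1)
  P = {6,7}:  v_{6} + v_{7} = v_{4}  ⟹  sig = (2; 1)
  P = {5,6}:  v_{5} + v_{6} = v_{1} + v_{2}  ⟹  sig = (2; 1,1)
  P = {1,6}:  v_{1} + v_{6} = 2·v_{2}  ⟹  sig = (2; 2)
  P = {2,5}:  v_{2} + v_{5} = 2·v_{1}  ⟹  sig = (2; 2)
  P = {5,7}:  v_{5} + v_{7} = 2·v_{3}  ⟹  sig = (2; 2)

Sorted signature multiset PRS(X):
[(2; —), (2; —), (2; 1), (2; 1), (2; 1), (2; 1), (2; 1), (2; 1), (2; 1), (2; 1), (2; 1,1), (2; 2), (2; 2), (2; 2)]


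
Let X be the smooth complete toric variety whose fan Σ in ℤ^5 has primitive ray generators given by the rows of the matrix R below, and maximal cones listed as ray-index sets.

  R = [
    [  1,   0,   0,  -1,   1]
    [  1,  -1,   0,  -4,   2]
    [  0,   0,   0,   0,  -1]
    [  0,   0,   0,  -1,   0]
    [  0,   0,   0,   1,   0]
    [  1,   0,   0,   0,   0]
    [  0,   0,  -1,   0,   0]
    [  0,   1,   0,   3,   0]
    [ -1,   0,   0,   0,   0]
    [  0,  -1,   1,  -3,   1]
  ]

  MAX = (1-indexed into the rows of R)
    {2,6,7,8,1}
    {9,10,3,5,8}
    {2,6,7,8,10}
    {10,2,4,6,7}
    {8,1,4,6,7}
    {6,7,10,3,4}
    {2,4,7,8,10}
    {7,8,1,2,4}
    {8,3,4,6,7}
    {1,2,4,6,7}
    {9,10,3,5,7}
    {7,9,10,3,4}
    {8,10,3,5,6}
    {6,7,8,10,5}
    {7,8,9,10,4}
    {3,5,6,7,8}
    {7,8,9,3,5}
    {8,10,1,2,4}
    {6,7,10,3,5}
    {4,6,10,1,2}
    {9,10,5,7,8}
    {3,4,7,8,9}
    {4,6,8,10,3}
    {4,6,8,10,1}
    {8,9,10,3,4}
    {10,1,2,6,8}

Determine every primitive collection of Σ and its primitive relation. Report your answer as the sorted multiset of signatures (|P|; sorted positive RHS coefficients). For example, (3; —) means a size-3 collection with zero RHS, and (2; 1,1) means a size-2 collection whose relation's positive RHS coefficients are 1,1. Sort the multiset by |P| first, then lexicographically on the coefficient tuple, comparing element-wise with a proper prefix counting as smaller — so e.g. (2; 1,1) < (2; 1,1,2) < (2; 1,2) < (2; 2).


The 12 primitive collections of Σ (r=10, n=5):

  P = {4,5}:  v_{4} + v_{5} = 0  ⇒ sig = (2; —)
  P = {6,9}:  v_{6} + v_{9} = 0  ⇒ sig = (2; —)
  P = {1,3}:  v_{1} + v_{3} = v_{4} + v_{6}  ⇒ sig = (2; 1,1)
  P = {1,5}:  v_{1} + v_{5} = v_{6} + v_{7} + v_{8} + v_{10}  ⇒ sig = (2; 1,1,1,1)
  P = {1,9}:  v_{1} + v_{9} = v_{4} + v_{7} + v_{8} + v_{10}  ⇒ sig = (2; 1,1,1,1)
  P = {2,3}:  v_{2} + v_{3} = v_{4} + v_{6} + v_{7} + v_{10}  ⇒ sig = (2; 1,1,1,1)
  P = {2,5}:  v_{2} + v_{5} = v_{6} + 2·v_{7} + v_{8} + 2·v_{10}  ⇒ sig = (2; 1,1,2,2)
  P = {2,9}:  v_{2} + v_{9} = v_{4} + 2·v_{7} + v_{8} + 2·v_{10}  ⇒ sig = (2; 1,1,2,2)
  P = {1,7,10}:  v_{1} + v_{7} + v_{10} = v_{2}  ⇒ sig = (3; 1)
  P = {3,7,8,10}:  v_{3} + v_{7} + v_{8} + v_{10} = 0  ⇒ sig = (4; —)
  P = {2,4,6,8}:  v_{2} + v_{4} + v_{6} + v_{8} = 2·v_{1}  ⇒ sig = (4; 2)
  P = {4,6,7,8,10}:  v_{4} + v_{6} + v_{7} + v_{8} + v_{10} = v_{1}  ⇒ sig = (5; 1)

Hence PRS(X_Σ) =
    |P|=2: 8 collections, coeffs (), (), (1,1), (1,1,1,1), (1,1,1,1), (1,1,1,1), (1,1,2,2), (1,1,2,2)
    |P|=3: 1 collection, coeffs (1)
    |P|=4: 2 collections, coeffs (), (2)
    |P|=5: 1 collection, coeffs (1)


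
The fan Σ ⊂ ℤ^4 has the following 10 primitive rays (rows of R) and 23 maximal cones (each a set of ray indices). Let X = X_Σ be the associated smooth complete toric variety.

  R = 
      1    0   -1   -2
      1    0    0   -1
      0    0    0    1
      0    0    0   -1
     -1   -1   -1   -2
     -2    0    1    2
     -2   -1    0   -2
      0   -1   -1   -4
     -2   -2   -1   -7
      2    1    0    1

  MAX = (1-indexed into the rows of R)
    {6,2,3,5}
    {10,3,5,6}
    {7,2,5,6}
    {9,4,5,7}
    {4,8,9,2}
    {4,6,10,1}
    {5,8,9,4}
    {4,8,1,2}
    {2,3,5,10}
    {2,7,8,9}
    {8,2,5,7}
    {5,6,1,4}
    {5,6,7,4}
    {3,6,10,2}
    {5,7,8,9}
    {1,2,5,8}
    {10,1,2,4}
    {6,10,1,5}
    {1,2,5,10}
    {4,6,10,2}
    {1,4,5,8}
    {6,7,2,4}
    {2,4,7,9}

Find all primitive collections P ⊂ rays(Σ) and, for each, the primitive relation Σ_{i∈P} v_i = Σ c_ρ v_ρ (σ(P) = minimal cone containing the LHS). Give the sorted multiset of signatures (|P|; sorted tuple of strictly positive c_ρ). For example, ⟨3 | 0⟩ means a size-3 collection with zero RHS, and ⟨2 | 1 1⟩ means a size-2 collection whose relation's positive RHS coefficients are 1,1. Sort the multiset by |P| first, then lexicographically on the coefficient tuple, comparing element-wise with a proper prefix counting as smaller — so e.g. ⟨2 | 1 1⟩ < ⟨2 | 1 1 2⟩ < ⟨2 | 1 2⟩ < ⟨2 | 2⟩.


Δ(Σ) — 10 vertices, 18 min non-faces:

  P={3,4}:  v_{3} + v_{4} = 0 — sig = ⟨2 | 0⟩
  P={6,8}:  v_{6} + v_{8} = v_{7} — sig = ⟨2 | 1⟩
  P={7,10}:  v_{7} + v_{10} = v_{4} — sig = ⟨2 | 1⟩
  P={1,3}:  v_{1} + v_{3} = v_{5} + v_{10} — sig = ⟨2 | 1 1⟩
  P={3,8}:  v_{3} + v_{8} = v_{2} + v_{5} — sig = ⟨2 | 1 1⟩
  P={3,9}:  v_{3} + v_{9} = v_{7} + v_{8} — sig = ⟨2 | 1 1⟩
  P={8,10}:  v_{8} + v_{10} = v_{1} + v_{2} — sig = ⟨2 | 1 1⟩
  P={3,7}:  v_{3} + v_{7} = v_{2} + v_{5} + v_{6} — sig = ⟨2 | 1 1 1⟩
  P={1,9}:  v_{1} + v_{9} = 3·v_{4} + v_{5} + v_{8} — sig = ⟨2 | 1 1 3⟩
  P={1,7}:  v_{1} + v_{7} = 2·v_{4} + v_{5} — sig = ⟨2 | 1 2⟩
  P={6,9}:  v_{6} + v_{9} = v_{4} + 2·v_{7} — sig = ⟨2 | 1 2⟩
  P={9,10}:  v_{9} + v_{10} = 2·v_{4} + v_{8} — sig = ⟨2 | 1 2⟩
  P={1,2,6}:  v_{1} + v_{2} + v_{6} = v_{4} — sig = ⟨3 | 1⟩
  P={2,4,5}:  v_{2} + v_{4} + v_{5} = v_{8} — sig = ⟨3 | 1⟩
  P={4,5,10}:  v_{4} + v_{5} + v_{10} = v_{1} — sig = ⟨3 | 1⟩
  P={4,7,8}:  v_{4} + v_{7} + v_{8} = v_{9} — sig = ⟨3 | 1⟩
  P={2,5,9}:  v_{2} + v_{5} + v_{9} = v_{7} + 2·v_{8} — sig = ⟨3 | 1 2⟩
  P={2,5,6,10}:  v_{2} + v_{5} + v_{6} + v_{10} = 0 — sig = ⟨4 | 0⟩

so the primitive-relation signature multiset is
{ ⟨2 | 0⟩,  ⟨2 | 1⟩ ×2,  ⟨2 | 1 1⟩ ×4,  ⟨2 | 1 1 1⟩,  ⟨2 | 1 1 3⟩,  ⟨2 | 1 2⟩ ×3,  ⟨3 | 1⟩ ×4,  ⟨3 | 1 2⟩,  ⟨4 | 0⟩ }


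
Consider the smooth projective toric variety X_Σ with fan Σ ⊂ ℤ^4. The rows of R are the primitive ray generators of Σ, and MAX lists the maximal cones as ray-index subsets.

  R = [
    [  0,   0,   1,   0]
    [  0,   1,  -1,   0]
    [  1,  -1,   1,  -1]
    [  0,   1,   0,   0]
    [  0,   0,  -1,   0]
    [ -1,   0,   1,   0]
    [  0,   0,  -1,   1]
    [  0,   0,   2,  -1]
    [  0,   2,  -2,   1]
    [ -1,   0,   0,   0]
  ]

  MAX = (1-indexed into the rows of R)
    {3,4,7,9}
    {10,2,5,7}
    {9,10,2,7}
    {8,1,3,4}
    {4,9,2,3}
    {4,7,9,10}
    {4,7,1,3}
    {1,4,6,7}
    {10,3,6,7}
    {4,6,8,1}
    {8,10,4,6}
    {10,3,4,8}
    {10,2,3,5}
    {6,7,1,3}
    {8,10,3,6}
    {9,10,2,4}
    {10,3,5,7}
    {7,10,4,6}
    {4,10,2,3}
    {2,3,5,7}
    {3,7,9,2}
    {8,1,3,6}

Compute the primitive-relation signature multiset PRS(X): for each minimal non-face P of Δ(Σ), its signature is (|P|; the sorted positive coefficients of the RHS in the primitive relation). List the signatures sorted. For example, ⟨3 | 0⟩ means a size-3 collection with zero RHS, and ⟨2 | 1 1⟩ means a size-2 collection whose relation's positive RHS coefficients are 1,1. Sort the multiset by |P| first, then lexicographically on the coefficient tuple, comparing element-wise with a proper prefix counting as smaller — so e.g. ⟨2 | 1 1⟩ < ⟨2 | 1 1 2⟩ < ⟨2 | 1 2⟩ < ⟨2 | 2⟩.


Σ has 18 primitive collections:

  {1,5}:  v_{1} + v_{5} = 0 ; sig = ⟨2 | 0⟩
  {1,2}:  v_{1} + v_{2} = v_{4} ; sig = ⟨2 | 1⟩
  {1,10}:  v_{1} + v_{10} = v_{6} ; sig = ⟨2 | 1⟩
  {4,5}:  v_{4} + v_{5} = v_{2} ; sig = ⟨2 | 1⟩
  {5,6}:  v_{5} + v_{6} = v_{10} ; sig = ⟨2 | 1⟩
  {7,8}:  v_{7} + v_{8} = v_{1} ; sig = ⟨2 | 1⟩
  {2,6}:  v_{2} + v_{6} = v_{4} + v_{10} ; sig = ⟨2 | 1 1⟩
  {5,8}:  v_{5} + v_{8} = v_{3} + v_{4} + v_{10} ; sig = ⟨2 | 1 1 1⟩
  {2,8}:  v_{2} + v_{8} = v_{3} + 2·v_{4} + v_{10} ; sig = ⟨2 | 1 1 2⟩
  {6,9}:  v_{6} + v_{9} = 2·v_{4} + v_{7} + v_{10} ; sig = ⟨2 | 1 1 2⟩
  {1,9}:  v_{1} + v_{9} = 2·v_{4} + v_{7} ; sig = ⟨2 | 1 2⟩
  {5,9}:  v_{5} + v_{9} = 2·v_{2} + v_{7} ; sig = ⟨2 | 1 2⟩
  {8,9}:  v_{8} + v_{9} = 2·v_{4} ; sig = ⟨2 | 2⟩
  {2,4,7}:  v_{2} + v_{4} + v_{7} = v_{9} ; sig = ⟨3 | 1⟩
  {3,4,6}:  v_{3} + v_{4} + v_{6} = v_{8} ; sig = ⟨3 | 1⟩
  {3,9,10}:  v_{3} + v_{9} + v_{10} = v_{2} ; sig = ⟨3 | 1⟩
  {3,4,7,10}:  v_{3} + v_{4} + v_{7} + v_{10} = 0 ; sig = ⟨4 | 0⟩
  {2,3,7,10}:  v_{2} + v_{3} + v_{7} + v_{10} = v_{5} ; sig = ⟨4 | 1⟩

so the primitive-relation signature multiset is
    ⟨2 | 0⟩
    ⟨2 | 1⟩
    ⟨2 | 1⟩
    ⟨2 | 1⟩
    ⟨2 | 1⟩
    ⟨2 | 1⟩
    ⟨2 | 1 1⟩
    ⟨2 | 1 1 1⟩
    ⟨2 | 1 1 2⟩
    ⟨2 | 1 1 2⟩
    ⟨2 | 1 2⟩
    ⟨2 | 1 2⟩
    ⟨2 | 2⟩
    ⟨3 | 1⟩
    ⟨3 | 1⟩
    ⟨3 | 1⟩
    ⟨4 | 0⟩
    ⟨4 | 1⟩


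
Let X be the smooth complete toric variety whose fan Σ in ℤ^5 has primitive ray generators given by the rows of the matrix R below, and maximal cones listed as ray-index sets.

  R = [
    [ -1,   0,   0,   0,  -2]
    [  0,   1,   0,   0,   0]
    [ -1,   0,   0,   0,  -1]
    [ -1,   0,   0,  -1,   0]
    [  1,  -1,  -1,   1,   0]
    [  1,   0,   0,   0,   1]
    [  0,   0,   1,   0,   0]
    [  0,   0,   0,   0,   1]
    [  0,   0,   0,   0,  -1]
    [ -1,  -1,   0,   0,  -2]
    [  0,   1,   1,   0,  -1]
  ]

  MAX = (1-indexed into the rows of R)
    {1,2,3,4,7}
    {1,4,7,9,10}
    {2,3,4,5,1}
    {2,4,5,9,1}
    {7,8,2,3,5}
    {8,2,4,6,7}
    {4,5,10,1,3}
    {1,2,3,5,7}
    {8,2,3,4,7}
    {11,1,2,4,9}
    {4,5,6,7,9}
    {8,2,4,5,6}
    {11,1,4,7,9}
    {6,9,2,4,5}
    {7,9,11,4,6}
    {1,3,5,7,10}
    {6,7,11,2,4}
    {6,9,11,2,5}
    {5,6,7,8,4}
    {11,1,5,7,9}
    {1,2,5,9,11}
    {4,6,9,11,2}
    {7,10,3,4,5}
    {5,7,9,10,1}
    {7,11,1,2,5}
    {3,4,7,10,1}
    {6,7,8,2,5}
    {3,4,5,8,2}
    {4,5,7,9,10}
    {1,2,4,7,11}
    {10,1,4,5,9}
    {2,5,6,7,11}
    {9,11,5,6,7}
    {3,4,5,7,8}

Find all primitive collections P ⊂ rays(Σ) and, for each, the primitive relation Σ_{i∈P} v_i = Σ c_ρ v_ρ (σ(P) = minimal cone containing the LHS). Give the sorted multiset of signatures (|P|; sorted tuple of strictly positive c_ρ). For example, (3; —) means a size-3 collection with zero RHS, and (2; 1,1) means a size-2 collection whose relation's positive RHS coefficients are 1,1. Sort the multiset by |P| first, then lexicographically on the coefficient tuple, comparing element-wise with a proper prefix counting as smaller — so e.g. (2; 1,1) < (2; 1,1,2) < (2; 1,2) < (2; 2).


Σ has 15 primitive collections:

  P = {3,6}:  v_{3} + v_{6} = 0 ; sig = (2; —)
  P = {8,9}:  v_{8} + v_{9} = 0 ; sig = (2; —)
  P = {1,6}:  v_{1} + v_{6} = v_{9} ; sig = (2; 1)
  P = {1,8}:  v_{1} + v_{8} = v_{3} ; sig = (2; 1)
  P = {2,10}:  v_{2} + v_{10} = v_{1} ; sig = (2; 1)
  P = {3,9}:  v_{3} + v_{9} = v_{1} ; sig = (2; 1)
  P = {8,11}:  v_{8} + v_{11} = v_{2} + v_{7} ; sig = (2; 1,1)
  P = {3,11}:  v_{3} + v_{11} = v_{1} + v_{2} + v_{7} ; sig = (2; 1,1,1)
  P = {10,11}:  v_{10} + v_{11} = v_{1} + v_{7} + v_{9} ; sig = (2; 1,1,1)
  P = {6,10}:  v_{6} + v_{10} = v_{4} + v_{5} + v_{7} + v_{9} ; sig = (2; 1,1,1,1)
  P = {8,10}:  v_{8} + v_{10} = v_{3} + v_{4} + v_{5} + v_{7} ; sig = (2; 1,1,1,1)
  P = {2,7,9}:  v_{2} + v_{7} + v_{9} = v_{11} ; sig = (3; 1)
  P = {4,5,11}:  v_{4} + v_{5} + v_{11} = v_{9} ; sig = (3; 1)
  P = {2,4,5,7}:  v_{2} + v_{4} + v_{5} + v_{7} = 0 ; sig = (4; —)
  P = {1,4,5,7}:  v_{1} + v_{4} + v_{5} + v_{7} = v_{10} ; sig = (4; 1)

Hence PRS(X_Σ) =
{ (2; —) ×2,  (2; 1) ×4,  (2; 1,1),  (2; 1,1,1) ×2,  (2; 1,1,1,1) ×2,  (3; 1) ×2,  (4; —),  (4; 1) }


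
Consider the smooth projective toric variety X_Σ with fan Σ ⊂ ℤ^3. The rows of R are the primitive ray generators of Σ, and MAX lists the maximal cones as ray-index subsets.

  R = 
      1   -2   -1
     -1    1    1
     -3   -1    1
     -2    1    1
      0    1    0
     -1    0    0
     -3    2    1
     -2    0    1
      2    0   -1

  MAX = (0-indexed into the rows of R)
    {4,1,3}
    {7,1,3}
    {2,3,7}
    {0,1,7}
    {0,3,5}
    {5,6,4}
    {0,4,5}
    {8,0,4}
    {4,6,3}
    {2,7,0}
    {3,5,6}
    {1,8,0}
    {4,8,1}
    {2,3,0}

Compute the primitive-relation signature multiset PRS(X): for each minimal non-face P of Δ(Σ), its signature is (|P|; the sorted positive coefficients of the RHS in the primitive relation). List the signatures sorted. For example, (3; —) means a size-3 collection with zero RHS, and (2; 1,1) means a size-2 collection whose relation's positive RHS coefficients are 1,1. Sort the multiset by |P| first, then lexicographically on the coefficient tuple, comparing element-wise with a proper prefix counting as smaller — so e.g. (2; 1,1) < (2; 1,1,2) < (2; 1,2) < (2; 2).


Δ(Σ) — 9 vertices, 20 min non-faces:

  • {7,8}:  v_{7} + v_{8} = 0  so sig = (2; —)
  • {1,5}:  v_{1} + v_{5} = v_{3}  so sig = (2; 1)
  • {3,8}:  v_{3} + v_{8} = v_{4}  so sig = (2; 1)
  • {4,7}:  v_{4} + v_{7} = v_{3}  so sig = (2; 1)
  • {2,8}:  v_{2} + v_{8} = v_{0} + v_{3}  so sig = (2; 1,1)
  • {2,6}:  v_{2} + v_{6} = v_{0} + 3·v_{3} + v_{5}  so sig = (2; 1,1,3)
  • {1,6}:  v_{1} + v_{6} = 2·v_{3} + v_{4}  so sig = (2; 1,2)
  • {2,4}:  v_{2} + v_{4} = v_{0} + 2·v_{3}  so sig = (2; 1,2)
  • {5,7}:  v_{5} + v_{7} = v_{0} + 2·v_{3}  so sig = (2; 1,2)
  • {5,8}:  v_{5} + v_{8} = v_{0} + 2·v_{4}  so sig = (2; 1,2)
  • {6,7}:  v_{6} + v_{7} = 2·v_{3} + v_{5}  so sig = (2; 1,2)
  • {6,8}:  v_{6} + v_{8} = 2·v_{4} + v_{5}  so sig = (2; 1,2)
  • {0,6}:  v_{0} + v_{6} = 2·v_{5}  so sig = (2; 2)
  • {1,2}:  v_{1} + v_{2} = 2·v_{7}  so sig = (2; 2)
  • {2,5}:  v_{2} + v_{5} = 2·v_{0} + 3·v_{3}  so sig = (2; 2,3)
  • {0,1,4}:  v_{0} + v_{1} + v_{4} = 0  so sig = (3; —)
  • {0,1,3}:  v_{0} + v_{1} + v_{3} = v_{7}  so sig = (3; 1)
  • {0,3,4}:  v_{0} + v_{3} + v_{4} = v_{5}  so sig = (3; 1)
  • {0,3,7}:  v_{0} + v_{3} + v_{7} = v_{2}  so sig = (3; 1)
  • {3,4,5}:  v_{3} + v_{4} + v_{5} = v_{6}  so sig = (3; 1)

Hence PRS(X_Σ) =
[(2; —), (2; 1), (2; 1), (2; 1), (2; 1,1), (2; 1,1,3), (2; 1,2), (2; 1,2), (2; 1,2), (2; 1,2), (2; 1,2), (2; 1,2), (2; 2), (2; 2), (2; 2,3), (3; —), (3; 1), (3; 1), (3; 1), (3; 1)]


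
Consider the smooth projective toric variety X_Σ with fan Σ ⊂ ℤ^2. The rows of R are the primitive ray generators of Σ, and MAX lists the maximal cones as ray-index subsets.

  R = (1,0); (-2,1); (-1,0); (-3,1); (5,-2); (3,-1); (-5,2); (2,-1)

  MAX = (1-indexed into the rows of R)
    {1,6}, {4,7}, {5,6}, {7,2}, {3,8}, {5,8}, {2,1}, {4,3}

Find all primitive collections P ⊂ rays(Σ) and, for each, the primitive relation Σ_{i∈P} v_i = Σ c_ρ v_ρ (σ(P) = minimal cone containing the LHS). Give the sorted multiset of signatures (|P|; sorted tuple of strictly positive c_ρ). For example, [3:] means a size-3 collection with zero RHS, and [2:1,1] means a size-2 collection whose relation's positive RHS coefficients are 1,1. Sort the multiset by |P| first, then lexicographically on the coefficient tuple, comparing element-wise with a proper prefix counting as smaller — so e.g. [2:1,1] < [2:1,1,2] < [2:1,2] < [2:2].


20 collections generate NE(X_Σ); each relation:

  P={1,3}:  v_{1} + v_{3} = 0  so sig = [2:]
  P={2,8}:  v_{2} + v_{8} = 0  so sig = [2:]
  P={4,6}:  v_{4} + v_{6} = 0  so sig = [2:]
  P={5,7}:  v_{5} + v_{7} = 0  so sig = [2:]
  P={1,4}:  v_{1} + v_{4} = v_{2}  so sig = [2:1]
  P={1,8}:  v_{1} + v_{8} = v_{6}  so sig = [2:1]
  P={2,3}:  v_{2} + v_{3} = v_{4}  so sig = [2:1]
  P={2,4}:  v_{2} + v_{4} = v_{7}  so sig = [2:1]
  P={2,5}:  v_{2} + v_{5} = v_{6}  so sig = [2:1]
  P={2,6}:  v_{2} + v_{6} = v_{1}  so sig = [2:1]
  P={3,6}:  v_{3} + v_{6} = v_{8}  so sig = [2:1]
  P={4,5}:  v_{4} + v_{5} = v_{8}  so sig = [2:1]
  P={4,8}:  v_{4} + v_{8} = v_{3}  so sig = [2:1]
  P={6,7}:  v_{6} + v_{7} = v_{2}  so sig = [2:1]
  P={6,8}:  v_{6} + v_{8} = v_{5}  so sig = [2:1]
  P={7,8}:  v_{7} + v_{8} = v_{4}  so sig = [2:1]
  P={1,5}:  v_{1} + v_{5} = 2·v_{6}  so sig = [2:2]
  P={1,7}:  v_{1} + v_{7} = 2·v_{2}  so sig = [2:2]
  P={3,5}:  v_{3} + v_{5} = 2·v_{8}  so sig = [2:2]
  P={3,7}:  v_{3} + v_{7} = 2·v_{4}  so sig = [2:2]

Sorted signature multiset PRS(X):
[[2:], [2:], [2:], [2:], [2:1], [2:1], [2:1], [2:1], [2:1], [2:1], [2:1], [2:1], [2:1], [2:1], [2:1], [2:1], [2:2], [2:2], [2:2], [2:2]]
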